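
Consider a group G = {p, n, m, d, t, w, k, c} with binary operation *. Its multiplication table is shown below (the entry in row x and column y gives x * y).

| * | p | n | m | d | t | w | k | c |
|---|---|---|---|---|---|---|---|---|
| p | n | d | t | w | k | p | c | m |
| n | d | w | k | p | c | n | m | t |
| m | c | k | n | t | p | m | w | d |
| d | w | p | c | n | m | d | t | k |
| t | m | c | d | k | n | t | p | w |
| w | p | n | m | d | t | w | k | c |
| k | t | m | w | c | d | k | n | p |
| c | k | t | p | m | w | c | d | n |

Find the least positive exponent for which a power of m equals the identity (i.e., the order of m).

The identity element is w (its row matches the header).
m^1 = m
m^2 = m * m = n
m^3 = n * m = k
m^4 = k * m = w
The first power of m equal to the identity is m^4, so ord(m) = 4.
(Structurally, G here is isomorphic to the quaternion group Q_8.)

4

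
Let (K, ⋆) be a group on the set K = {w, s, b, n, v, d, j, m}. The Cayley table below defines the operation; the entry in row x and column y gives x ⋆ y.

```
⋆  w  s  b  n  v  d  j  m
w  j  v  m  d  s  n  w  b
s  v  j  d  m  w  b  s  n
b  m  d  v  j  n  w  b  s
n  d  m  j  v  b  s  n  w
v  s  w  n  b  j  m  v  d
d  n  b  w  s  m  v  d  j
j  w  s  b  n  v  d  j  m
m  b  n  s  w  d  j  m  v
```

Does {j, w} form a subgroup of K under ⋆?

{j, w} contains the identity j.
Checking products: every product of two elements of {j, w} (read from the table) lies in {j, w}, so the set is closed.
In a finite group, a nonempty closed subset is a subgroup. So {j, w} ≤ K.
(Structurally, K here is isomorphic to Z_2 x Z_4.)

Yes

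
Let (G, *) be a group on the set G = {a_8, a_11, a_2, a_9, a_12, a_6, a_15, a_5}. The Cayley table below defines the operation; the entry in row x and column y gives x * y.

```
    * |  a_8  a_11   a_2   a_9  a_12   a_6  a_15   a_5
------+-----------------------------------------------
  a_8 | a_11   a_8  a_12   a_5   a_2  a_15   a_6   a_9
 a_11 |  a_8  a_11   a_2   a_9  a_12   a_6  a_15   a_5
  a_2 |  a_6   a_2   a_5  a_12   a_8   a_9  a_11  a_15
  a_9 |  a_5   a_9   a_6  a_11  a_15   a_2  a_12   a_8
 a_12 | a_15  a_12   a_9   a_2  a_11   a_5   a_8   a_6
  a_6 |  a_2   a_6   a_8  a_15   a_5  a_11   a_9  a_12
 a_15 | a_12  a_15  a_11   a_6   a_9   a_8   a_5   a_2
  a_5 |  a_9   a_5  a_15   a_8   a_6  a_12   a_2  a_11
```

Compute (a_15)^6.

a_5

a_15^1 = a_15
a_15^2 = a_15 * a_15 = a_5
a_15^3 = a_5 * a_15 = a_2
a_15^4 = a_2 * a_15 = a_11
a_15^5 = a_11 * a_15 = a_15
a_15^6 = a_15 * a_15 = a_5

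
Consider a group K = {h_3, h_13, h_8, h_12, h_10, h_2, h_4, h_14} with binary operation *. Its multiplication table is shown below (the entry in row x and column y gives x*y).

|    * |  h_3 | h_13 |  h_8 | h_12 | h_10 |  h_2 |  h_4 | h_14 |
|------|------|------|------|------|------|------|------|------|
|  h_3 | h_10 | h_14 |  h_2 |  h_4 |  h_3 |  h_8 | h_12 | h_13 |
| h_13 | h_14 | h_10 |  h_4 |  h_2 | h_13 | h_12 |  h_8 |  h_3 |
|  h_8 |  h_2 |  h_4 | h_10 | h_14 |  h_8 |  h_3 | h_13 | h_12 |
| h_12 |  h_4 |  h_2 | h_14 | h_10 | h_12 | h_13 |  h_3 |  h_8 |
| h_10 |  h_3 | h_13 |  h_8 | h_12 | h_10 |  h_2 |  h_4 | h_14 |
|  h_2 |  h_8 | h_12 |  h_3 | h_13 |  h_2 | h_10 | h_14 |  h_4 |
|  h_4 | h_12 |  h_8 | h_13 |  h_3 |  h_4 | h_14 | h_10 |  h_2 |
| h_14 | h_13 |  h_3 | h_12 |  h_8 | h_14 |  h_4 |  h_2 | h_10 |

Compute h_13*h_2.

Read row h_13, column h_2: h_13*h_2 = h_12.
(Structurally, K here is isomorphic to the elementary abelian group (Z_2)^3.)

h_12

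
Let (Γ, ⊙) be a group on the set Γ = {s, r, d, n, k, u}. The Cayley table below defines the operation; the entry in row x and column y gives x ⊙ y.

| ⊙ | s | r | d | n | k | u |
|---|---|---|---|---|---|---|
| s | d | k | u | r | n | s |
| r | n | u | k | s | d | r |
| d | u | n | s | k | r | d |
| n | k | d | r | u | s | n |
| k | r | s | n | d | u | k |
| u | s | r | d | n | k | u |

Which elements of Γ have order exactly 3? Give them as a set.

{d, s}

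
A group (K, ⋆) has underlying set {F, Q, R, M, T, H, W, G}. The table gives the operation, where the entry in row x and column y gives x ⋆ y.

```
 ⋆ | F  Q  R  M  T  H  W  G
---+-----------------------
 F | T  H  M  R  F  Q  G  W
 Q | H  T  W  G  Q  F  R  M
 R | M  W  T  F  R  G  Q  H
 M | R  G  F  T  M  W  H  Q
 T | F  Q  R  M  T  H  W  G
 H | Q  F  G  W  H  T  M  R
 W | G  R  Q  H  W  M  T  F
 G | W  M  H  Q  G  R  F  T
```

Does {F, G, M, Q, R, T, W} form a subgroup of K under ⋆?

Q ⋆ F = H, which is not in {F, G, M, Q, R, T, W}.
The subset is not closed under ⋆, so it is not a subgroup.

No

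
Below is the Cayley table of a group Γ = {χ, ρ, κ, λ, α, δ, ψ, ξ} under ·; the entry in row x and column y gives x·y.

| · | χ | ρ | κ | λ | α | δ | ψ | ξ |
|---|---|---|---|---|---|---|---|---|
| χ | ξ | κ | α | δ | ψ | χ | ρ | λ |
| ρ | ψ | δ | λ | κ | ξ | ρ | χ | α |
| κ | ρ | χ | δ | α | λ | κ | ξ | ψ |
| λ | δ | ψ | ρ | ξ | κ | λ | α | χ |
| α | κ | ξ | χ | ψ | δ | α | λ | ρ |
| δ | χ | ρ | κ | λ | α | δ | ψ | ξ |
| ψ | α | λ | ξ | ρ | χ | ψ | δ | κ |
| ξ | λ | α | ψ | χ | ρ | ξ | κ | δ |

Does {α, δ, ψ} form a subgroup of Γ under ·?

No

α·ψ = λ, which is not in {α, δ, ψ}.
The subset is not closed under ·, so it is not a subgroup.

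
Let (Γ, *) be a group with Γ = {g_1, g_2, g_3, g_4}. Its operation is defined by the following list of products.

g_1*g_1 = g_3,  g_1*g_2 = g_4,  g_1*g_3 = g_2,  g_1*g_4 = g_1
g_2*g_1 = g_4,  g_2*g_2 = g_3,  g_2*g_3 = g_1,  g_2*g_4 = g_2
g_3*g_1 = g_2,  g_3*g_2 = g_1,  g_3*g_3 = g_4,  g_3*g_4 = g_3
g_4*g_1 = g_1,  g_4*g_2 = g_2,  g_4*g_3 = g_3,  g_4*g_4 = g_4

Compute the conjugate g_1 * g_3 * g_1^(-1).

The identity is g_4. In row g_1, the entry g_4 sits in column g_2, so g_1^(-1) = g_2.
g_1 * g_3 = g_2
g_2 * g_2 = g_3

g_3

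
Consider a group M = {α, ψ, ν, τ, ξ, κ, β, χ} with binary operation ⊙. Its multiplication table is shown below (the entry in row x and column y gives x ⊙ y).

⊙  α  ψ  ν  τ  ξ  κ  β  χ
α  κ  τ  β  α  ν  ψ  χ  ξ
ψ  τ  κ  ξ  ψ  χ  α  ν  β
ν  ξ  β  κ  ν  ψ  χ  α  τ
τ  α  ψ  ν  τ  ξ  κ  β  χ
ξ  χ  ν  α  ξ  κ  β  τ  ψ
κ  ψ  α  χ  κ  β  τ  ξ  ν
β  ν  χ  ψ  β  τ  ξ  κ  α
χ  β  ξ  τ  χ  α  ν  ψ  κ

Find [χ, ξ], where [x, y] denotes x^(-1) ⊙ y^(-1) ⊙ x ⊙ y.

κ

Identity is τ; from the table χ^(-1) = ν and ξ^(-1) = β.
ν ⊙ β = α
α ⊙ χ = ξ
ξ ⊙ ξ = κ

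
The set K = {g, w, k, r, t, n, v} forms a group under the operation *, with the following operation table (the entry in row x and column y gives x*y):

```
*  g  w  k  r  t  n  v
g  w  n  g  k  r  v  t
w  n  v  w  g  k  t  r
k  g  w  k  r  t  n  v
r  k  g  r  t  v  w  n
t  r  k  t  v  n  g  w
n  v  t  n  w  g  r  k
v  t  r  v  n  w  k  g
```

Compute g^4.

v

g^1 = g
g^2 = g*g = w
g^3 = w*g = n
g^4 = n*g = v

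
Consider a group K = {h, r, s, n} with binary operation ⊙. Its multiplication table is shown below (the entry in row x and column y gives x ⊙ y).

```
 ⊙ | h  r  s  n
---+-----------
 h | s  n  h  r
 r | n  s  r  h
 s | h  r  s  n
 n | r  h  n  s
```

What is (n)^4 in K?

n^1 = n
n^2 = n ⊙ n = s
n^3 = s ⊙ n = n
n^4 = n ⊙ n = s

s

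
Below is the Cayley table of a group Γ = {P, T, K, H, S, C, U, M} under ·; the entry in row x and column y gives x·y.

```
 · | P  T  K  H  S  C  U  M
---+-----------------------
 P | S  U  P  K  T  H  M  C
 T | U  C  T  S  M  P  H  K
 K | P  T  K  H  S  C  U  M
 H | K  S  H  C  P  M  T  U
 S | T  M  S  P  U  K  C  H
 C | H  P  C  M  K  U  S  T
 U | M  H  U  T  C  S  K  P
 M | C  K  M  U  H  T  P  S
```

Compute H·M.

Read row H, column M: H·M = U.

U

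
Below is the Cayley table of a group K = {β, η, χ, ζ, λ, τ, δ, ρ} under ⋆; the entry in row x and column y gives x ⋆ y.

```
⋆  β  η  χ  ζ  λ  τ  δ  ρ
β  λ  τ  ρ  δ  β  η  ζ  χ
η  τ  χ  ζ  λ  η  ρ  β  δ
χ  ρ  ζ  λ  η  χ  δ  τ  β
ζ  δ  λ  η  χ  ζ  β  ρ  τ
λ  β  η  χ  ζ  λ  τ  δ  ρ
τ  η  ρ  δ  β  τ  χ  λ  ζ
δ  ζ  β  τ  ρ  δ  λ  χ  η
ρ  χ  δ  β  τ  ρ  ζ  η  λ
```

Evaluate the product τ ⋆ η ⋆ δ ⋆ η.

χ

τ ⋆ η = ρ
ρ ⋆ δ = η
η ⋆ η = χ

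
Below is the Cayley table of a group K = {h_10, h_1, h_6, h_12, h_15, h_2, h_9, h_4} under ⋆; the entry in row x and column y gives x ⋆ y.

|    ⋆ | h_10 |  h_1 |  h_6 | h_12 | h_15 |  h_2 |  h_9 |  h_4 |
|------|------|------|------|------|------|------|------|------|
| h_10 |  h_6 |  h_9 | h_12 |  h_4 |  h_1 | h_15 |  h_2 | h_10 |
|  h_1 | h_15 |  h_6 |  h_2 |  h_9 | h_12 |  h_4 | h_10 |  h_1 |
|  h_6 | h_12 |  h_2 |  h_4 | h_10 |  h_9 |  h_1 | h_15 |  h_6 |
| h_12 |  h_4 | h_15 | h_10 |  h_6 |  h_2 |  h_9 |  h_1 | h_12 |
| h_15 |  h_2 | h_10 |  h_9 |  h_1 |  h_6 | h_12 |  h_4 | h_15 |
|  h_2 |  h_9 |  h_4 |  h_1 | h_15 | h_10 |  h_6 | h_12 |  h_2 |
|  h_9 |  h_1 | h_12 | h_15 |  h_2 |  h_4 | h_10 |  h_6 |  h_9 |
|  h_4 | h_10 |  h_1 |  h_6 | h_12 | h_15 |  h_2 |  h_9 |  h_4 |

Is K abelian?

No

h_12 ⋆ h_15 = h_2 but h_15 ⋆ h_12 = h_1.
Since h_12 and h_15 do not commute, K is not abelian.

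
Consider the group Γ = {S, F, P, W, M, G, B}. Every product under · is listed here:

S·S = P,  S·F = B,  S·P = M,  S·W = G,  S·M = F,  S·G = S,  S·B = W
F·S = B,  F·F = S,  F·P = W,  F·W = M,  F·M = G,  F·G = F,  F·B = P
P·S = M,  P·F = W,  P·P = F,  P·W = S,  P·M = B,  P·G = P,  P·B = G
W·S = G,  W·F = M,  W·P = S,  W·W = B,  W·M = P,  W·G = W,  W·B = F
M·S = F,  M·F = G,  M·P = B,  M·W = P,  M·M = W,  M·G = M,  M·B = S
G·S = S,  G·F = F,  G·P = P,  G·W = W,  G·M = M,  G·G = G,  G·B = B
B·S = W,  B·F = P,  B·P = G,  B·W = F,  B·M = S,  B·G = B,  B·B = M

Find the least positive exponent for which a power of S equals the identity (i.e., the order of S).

7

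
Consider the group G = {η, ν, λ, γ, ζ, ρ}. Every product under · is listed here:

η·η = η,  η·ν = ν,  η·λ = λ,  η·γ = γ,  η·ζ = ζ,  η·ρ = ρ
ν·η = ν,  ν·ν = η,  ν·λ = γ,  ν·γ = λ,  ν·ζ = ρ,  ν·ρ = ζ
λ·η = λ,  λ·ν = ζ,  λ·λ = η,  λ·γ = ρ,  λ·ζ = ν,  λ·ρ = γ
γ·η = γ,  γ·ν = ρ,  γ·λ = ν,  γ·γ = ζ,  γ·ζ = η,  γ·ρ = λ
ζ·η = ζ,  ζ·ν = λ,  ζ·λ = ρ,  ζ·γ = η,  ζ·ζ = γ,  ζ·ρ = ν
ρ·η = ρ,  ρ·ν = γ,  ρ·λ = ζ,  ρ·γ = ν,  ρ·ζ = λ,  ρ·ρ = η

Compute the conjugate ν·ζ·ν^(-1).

γ

The identity is η. In row ν, the entry η sits in column ν, so ν^(-1) = ν.
ν·ζ = ρ
ρ·ν = γ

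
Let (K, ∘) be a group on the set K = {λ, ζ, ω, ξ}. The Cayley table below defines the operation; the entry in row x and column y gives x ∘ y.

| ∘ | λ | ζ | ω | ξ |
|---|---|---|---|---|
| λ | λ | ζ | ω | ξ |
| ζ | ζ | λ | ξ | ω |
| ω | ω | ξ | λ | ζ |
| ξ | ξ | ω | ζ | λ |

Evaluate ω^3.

ω^1 = ω
ω^2 = ω ∘ ω = λ
ω^3 = λ ∘ ω = ω

ω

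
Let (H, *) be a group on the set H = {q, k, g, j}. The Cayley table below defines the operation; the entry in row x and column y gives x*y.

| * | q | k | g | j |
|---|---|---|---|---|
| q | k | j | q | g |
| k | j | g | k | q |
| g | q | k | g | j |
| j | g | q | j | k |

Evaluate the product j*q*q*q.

k

j*q = g
g*q = q
q*q = k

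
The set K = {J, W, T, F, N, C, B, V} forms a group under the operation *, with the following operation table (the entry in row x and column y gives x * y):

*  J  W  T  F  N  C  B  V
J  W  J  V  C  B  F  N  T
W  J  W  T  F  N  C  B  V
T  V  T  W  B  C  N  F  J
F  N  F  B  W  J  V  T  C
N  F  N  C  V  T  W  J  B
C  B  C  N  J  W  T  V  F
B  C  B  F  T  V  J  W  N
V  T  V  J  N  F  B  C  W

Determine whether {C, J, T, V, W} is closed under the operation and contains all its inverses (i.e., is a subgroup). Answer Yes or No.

No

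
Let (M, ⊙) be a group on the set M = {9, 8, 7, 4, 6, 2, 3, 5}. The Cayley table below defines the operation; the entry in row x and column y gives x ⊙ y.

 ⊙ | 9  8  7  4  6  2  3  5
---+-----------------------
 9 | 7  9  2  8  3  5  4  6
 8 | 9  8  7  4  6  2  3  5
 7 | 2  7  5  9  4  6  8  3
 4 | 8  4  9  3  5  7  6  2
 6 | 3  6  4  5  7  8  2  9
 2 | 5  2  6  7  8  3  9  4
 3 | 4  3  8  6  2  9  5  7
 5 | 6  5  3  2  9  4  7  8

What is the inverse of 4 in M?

9

First locate the identity: row 8 matches the header, so 8 is the identity.
Scan row 4 for 8: 4 ⊙ 9 = 8. Hence 4^(-1) = 9.
(Structurally, M here is isomorphic to the cyclic group Z_8.)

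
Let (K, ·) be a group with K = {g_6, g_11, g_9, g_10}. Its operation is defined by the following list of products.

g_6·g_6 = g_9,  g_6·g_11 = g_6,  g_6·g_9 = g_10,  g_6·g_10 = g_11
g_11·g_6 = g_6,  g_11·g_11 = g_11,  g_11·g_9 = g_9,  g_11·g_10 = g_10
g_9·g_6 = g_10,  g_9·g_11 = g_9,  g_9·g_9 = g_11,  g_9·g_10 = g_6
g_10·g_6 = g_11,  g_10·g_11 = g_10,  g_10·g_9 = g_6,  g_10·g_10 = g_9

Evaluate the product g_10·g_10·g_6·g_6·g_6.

g_10·g_10 = g_9
g_9·g_6 = g_10
g_10·g_6 = g_11
g_11·g_6 = g_6

g_6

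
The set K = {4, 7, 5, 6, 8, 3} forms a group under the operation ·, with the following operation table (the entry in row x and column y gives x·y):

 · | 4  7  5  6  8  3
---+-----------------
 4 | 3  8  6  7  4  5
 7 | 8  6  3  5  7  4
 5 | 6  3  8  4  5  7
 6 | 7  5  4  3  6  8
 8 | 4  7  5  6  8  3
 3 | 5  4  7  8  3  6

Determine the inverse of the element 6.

First locate the identity: row 8 matches the header, so 8 is the identity.
Scan row 6 for 8: 6·3 = 8. Hence 6^(-1) = 3.

3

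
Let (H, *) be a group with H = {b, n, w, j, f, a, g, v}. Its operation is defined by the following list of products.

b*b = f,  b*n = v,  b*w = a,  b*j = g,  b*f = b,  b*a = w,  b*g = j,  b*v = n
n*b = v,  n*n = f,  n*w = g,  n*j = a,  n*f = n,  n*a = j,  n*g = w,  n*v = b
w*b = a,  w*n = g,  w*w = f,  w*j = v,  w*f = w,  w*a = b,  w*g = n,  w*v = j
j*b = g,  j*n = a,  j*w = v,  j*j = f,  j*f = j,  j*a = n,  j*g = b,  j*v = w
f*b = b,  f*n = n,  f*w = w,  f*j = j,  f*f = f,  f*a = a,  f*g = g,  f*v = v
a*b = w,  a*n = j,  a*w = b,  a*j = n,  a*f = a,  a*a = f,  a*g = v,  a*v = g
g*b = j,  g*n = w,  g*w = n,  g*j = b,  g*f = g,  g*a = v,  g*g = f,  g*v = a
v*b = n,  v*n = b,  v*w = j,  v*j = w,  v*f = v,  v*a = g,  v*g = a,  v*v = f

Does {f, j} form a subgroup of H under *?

Yes

{f, j} contains the identity f.
Checking products: every product of two elements of {f, j} (read from the table) lies in {f, j}, so the set is closed.
In a finite group, a nonempty closed subset is a subgroup. So {f, j} ≤ H.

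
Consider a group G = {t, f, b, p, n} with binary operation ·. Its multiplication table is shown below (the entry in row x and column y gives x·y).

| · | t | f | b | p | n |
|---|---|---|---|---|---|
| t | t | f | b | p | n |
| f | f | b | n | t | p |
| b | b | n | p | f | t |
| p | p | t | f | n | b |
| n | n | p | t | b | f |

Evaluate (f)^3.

f^1 = f
f^2 = f·f = b
f^3 = b·f = n
(Structurally, G here is isomorphic to the cyclic group Z_5.)

n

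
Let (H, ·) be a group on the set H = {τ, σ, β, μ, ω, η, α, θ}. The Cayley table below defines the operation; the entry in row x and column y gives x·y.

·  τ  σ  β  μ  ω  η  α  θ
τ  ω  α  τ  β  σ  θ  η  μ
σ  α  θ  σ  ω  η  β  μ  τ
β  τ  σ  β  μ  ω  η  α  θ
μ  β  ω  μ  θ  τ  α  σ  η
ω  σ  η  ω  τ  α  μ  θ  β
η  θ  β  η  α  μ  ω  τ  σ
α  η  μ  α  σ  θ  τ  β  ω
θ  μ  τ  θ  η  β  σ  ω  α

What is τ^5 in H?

η

τ^1 = τ
τ^2 = τ·τ = ω
τ^3 = ω·τ = σ
τ^4 = σ·τ = α
τ^5 = α·τ = η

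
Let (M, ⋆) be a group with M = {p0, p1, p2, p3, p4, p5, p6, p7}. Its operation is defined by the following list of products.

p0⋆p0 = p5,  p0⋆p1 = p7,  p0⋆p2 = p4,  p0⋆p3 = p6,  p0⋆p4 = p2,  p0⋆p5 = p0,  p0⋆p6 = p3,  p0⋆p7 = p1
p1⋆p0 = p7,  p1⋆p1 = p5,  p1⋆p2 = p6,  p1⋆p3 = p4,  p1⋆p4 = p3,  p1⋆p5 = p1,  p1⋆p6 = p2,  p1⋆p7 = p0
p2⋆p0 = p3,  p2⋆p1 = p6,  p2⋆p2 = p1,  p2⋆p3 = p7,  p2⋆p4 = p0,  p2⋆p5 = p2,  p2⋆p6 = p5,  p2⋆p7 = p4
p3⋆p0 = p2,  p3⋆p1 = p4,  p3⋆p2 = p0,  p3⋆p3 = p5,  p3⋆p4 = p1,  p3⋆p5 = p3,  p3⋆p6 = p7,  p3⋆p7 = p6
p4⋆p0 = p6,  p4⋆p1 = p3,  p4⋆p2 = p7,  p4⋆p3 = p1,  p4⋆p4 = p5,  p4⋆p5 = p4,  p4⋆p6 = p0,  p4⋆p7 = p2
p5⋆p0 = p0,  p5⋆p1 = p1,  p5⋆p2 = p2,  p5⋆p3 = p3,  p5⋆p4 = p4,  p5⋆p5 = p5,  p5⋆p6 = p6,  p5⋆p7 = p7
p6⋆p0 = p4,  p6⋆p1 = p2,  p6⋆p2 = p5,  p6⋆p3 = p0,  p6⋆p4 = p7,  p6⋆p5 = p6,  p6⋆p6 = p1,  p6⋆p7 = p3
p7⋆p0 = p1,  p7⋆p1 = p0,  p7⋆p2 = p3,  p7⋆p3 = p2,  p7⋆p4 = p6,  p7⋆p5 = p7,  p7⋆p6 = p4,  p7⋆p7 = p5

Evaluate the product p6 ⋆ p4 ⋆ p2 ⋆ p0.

p2

p6 ⋆ p4 = p7
p7 ⋆ p2 = p3
p3 ⋆ p0 = p2
(Structurally, M here is isomorphic to the dihedral group D_4.)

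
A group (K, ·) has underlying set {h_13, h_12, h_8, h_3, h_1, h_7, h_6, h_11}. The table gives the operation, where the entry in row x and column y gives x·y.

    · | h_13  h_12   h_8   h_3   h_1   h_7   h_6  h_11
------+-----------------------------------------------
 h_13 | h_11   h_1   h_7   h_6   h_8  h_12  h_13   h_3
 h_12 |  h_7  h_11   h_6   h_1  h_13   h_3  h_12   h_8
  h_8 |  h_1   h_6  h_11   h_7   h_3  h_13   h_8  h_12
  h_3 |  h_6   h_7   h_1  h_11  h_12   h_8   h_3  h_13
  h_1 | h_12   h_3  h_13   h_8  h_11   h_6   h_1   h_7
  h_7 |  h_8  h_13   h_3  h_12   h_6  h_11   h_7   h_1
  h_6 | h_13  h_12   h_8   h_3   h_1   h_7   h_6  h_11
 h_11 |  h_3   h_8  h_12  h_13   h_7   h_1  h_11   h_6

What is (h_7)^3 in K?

h_1

h_7^1 = h_7
h_7^2 = h_7·h_7 = h_11
h_7^3 = h_11·h_7 = h_1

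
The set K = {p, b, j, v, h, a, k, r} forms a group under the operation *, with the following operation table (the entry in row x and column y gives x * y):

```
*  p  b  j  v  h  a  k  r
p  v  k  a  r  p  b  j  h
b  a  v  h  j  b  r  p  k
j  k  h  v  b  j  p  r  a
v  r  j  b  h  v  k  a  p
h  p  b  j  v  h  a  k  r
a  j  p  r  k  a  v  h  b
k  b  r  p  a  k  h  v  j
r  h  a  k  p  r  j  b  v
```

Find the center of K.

An element z is central iff its row equals its column in the table.
For k: k * b = r ≠ p = b * k, so k ∉ Z.
Checking each element this way leaves Z(K) = {h, v}.

{h, v}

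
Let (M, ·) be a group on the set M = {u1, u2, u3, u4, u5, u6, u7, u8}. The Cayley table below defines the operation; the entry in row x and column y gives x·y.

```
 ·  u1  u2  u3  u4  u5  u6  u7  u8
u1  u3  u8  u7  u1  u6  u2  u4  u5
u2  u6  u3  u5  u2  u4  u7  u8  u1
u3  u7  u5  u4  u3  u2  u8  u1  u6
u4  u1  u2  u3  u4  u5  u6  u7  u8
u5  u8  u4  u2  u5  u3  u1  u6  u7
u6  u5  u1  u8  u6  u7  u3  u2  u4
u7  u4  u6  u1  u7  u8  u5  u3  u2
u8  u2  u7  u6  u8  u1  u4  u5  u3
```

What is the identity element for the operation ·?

u4

The identity e satisfies e·x = x for all x, so its row in the table reproduces the column headers.
Row u4 reads: u1, u2, u3, u4, u5, u6, u7, u8 — exactly the header order. So u4 is the identity.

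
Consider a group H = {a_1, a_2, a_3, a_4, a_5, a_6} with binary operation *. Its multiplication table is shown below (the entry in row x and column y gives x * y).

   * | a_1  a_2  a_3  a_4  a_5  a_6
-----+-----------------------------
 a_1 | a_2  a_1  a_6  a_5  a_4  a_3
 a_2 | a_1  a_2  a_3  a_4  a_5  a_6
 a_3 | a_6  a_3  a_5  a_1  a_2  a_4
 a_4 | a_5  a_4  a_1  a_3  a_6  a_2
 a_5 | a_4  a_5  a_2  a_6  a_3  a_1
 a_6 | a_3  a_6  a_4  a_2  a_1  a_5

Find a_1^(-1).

a_1

First locate the identity: row a_2 matches the header, so a_2 is the identity.
Scan row a_1 for a_2: a_1 * a_1 = a_2. Hence a_1^(-1) = a_1.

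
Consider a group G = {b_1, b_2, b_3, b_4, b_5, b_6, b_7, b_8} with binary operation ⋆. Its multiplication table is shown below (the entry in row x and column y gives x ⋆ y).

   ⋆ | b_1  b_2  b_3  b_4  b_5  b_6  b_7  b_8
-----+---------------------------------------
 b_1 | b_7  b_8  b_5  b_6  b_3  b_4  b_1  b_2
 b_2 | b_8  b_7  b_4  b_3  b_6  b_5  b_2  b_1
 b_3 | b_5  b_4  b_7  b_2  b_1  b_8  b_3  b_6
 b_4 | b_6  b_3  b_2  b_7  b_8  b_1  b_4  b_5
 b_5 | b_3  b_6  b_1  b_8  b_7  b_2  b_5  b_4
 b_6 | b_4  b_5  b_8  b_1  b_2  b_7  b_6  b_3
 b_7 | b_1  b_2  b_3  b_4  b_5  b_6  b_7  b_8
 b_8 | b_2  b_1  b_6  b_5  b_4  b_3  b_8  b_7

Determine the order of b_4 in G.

2

The identity element is b_7 (its row matches the header).
b_4^1 = b_4
b_4^2 = b_4 ⋆ b_4 = b_7
The first power of b_4 equal to the identity is b_4^2, so ord(b_4) = 2.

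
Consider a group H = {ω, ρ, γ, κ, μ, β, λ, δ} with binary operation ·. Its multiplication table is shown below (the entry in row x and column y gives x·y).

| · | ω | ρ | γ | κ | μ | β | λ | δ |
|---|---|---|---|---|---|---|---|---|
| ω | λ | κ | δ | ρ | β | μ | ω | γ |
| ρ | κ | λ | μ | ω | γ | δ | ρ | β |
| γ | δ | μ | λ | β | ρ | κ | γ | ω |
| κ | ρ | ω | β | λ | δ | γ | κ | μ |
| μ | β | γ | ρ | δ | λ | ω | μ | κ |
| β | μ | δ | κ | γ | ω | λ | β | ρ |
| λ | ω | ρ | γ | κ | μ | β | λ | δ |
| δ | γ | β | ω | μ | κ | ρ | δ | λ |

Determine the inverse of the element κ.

First locate the identity: row λ matches the header, so λ is the identity.
Scan row κ for λ: κ·κ = λ. Hence κ^(-1) = κ.

κ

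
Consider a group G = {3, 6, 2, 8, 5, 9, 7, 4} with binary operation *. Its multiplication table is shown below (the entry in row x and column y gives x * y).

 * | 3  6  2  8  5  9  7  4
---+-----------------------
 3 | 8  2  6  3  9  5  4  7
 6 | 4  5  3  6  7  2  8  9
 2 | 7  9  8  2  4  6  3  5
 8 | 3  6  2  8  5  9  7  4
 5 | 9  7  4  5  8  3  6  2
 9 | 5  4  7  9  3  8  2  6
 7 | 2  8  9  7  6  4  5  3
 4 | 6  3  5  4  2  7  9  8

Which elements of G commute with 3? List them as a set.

Compare row 3 with column 3 entry by entry.
5 * 3 = 9 = 3 * 5, so 5 commutes with 3.
4 * 3 = 6 but 3 * 4 = 7, so 4 does not.
Collecting the elements that commute with 3: C(3) = {3, 5, 8, 9}.
(Structurally, G here is isomorphic to the dihedral group D_4.)

{3, 5, 8, 9}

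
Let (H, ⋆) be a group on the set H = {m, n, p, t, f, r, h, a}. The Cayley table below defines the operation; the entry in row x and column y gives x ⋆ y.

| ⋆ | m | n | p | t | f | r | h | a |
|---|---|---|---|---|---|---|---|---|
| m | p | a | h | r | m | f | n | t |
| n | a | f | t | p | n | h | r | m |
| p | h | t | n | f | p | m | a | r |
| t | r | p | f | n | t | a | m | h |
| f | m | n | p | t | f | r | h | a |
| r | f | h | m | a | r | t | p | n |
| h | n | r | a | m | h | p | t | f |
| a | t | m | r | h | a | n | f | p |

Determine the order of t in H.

The identity element is f (its row matches the header).
t^1 = t
t^2 = t ⋆ t = n
t^3 = n ⋆ t = p
t^4 = p ⋆ t = f
The first power of t equal to the identity is t^4, so ord(t) = 4.

4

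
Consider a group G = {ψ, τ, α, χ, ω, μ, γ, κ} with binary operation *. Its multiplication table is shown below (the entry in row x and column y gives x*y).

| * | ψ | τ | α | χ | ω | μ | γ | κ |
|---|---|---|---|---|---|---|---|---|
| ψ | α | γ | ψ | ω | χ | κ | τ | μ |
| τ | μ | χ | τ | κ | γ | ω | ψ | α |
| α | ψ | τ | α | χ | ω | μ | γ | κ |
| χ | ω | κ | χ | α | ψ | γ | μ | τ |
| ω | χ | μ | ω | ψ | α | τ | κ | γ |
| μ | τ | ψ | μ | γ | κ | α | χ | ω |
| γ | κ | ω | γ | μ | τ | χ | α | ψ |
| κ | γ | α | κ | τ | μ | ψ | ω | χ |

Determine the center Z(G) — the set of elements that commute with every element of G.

{α, χ}

An element z is central iff its row equals its column in the table.
For ψ: ψ*κ = μ ≠ γ = κ*ψ, so ψ ∉ Z.
Checking each element this way leaves Z(G) = {α, χ}.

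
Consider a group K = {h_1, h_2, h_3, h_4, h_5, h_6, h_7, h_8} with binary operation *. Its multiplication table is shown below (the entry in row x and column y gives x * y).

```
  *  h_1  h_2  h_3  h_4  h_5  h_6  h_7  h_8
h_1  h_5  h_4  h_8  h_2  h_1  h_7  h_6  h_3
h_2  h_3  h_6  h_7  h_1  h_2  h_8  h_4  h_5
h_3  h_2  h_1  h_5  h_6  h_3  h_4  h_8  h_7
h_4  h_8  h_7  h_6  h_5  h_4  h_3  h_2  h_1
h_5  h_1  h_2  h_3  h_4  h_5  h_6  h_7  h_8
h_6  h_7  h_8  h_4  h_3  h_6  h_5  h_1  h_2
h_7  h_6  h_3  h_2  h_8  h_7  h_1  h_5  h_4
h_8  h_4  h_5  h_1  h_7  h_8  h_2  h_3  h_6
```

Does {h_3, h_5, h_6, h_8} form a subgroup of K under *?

h_8 * h_6 = h_2, which is not in {h_3, h_5, h_6, h_8}.
The subset is not closed under *, so it is not a subgroup.

No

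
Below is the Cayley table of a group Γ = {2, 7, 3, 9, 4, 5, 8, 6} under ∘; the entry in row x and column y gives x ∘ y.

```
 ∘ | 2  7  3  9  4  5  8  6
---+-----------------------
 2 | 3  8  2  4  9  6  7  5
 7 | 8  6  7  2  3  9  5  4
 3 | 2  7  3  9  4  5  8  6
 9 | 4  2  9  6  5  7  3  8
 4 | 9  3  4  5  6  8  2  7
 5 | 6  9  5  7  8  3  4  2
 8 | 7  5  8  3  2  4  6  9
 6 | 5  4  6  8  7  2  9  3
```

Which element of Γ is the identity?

3

The identity e satisfies e ∘ x = x for all x, so its row in the table reproduces the column headers.
Row 3 reads: 2, 7, 3, 9, 4, 5, 8, 6 — exactly the header order. So 3 is the identity.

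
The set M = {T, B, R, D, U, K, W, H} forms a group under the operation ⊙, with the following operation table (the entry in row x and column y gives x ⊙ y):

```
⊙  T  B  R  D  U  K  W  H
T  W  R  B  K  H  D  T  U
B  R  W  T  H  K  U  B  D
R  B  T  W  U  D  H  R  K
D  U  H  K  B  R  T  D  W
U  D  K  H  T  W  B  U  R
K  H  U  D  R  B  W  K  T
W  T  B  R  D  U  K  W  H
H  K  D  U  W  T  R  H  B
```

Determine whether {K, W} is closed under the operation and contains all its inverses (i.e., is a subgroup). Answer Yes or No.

{K, W} contains the identity W.
Checking products: every product of two elements of {K, W} (read from the table) lies in {K, W}, so the set is closed.
In a finite group, a nonempty closed subset is a subgroup. So {K, W} ≤ M.

Yes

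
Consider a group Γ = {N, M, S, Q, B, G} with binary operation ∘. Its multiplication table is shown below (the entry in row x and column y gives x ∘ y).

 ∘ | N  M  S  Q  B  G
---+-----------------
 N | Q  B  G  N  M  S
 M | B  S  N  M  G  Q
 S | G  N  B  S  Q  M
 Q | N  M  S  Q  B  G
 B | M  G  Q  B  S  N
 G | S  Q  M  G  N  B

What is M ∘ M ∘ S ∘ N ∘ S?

N

M ∘ M = S
S ∘ S = B
B ∘ N = M
M ∘ S = N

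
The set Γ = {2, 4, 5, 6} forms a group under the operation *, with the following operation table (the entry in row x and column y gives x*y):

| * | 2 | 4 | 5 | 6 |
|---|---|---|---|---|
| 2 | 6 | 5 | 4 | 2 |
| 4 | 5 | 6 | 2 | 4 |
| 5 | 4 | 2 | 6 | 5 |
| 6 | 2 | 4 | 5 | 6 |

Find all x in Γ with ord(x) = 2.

{2, 4, 5}

Identity is 6. Compute the order of each non-identity element by repeated multiplication:
  2: 2 → 6  (order 2)
  4: 4 → 6  (order 2)
  5: 5 → 6  (order 2)
Elements of order 2: {2, 4, 5}.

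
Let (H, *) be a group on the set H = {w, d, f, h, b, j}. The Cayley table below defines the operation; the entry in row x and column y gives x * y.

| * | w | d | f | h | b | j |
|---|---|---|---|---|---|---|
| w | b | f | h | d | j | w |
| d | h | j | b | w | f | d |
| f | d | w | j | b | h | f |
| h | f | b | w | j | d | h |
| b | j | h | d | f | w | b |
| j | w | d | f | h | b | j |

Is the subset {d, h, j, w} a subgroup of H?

w * w = b, which is not in {d, h, j, w}.
The subset is not closed under *, so it is not a subgroup.

No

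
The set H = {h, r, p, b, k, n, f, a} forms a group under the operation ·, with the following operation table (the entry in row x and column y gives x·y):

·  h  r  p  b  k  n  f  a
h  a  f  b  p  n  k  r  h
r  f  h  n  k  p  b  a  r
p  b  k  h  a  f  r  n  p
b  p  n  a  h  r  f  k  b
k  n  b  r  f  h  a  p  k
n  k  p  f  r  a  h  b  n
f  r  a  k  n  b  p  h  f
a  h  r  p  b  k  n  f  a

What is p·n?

Read row p, column n: p·n = r.
(Structurally, H here is isomorphic to the quaternion group Q_8.)

r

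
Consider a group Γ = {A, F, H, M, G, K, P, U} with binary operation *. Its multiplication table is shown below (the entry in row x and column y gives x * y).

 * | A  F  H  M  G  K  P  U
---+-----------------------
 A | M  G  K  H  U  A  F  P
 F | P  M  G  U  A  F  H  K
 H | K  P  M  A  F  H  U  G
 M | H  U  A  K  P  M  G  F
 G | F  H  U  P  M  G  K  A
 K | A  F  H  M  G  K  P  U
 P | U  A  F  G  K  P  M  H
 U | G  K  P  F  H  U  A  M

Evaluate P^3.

G

P^1 = P
P^2 = P * P = M
P^3 = M * P = G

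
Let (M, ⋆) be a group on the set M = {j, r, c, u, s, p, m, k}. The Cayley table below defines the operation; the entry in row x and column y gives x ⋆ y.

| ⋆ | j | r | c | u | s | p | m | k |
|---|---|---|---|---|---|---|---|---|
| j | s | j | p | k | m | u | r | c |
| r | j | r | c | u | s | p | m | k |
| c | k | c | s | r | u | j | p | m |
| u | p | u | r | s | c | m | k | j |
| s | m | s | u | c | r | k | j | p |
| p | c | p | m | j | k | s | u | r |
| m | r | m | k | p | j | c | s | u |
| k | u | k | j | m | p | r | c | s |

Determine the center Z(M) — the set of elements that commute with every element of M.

An element z is central iff its row equals its column in the table.
For j: j ⋆ p = u ≠ c = p ⋆ j, so j ∉ Z.
Checking each element this way leaves Z(M) = {r, s}.

{r, s}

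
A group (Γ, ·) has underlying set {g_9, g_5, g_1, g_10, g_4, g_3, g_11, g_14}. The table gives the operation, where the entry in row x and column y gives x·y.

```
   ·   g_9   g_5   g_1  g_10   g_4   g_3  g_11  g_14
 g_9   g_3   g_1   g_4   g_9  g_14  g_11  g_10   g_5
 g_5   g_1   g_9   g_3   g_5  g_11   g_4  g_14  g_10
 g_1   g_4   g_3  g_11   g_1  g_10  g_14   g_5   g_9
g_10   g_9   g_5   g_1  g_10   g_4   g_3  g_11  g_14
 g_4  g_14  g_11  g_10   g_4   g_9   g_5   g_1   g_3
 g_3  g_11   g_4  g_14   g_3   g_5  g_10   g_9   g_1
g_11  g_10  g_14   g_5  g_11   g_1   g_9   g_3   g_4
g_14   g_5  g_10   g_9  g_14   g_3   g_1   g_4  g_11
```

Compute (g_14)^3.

g_4

g_14^1 = g_14
g_14^2 = g_14·g_14 = g_11
g_14^3 = g_11·g_14 = g_4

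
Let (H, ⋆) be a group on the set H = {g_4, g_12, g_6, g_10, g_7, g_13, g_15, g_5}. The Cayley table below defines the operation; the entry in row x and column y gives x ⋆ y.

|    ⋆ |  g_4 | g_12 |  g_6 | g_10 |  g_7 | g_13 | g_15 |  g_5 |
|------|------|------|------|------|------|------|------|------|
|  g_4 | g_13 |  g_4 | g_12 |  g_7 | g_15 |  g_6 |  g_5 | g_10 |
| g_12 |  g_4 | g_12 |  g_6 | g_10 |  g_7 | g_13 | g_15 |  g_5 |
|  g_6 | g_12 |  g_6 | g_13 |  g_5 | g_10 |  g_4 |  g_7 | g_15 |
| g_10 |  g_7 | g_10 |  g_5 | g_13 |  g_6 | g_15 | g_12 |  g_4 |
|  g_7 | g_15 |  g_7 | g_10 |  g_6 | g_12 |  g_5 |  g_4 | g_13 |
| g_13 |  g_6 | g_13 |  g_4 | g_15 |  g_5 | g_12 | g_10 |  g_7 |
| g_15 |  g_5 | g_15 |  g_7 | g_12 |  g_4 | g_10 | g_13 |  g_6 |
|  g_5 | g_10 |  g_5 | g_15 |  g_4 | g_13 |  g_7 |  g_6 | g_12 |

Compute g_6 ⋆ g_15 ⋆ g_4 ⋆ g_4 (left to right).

g_5

g_6 ⋆ g_15 = g_7
g_7 ⋆ g_4 = g_15
g_15 ⋆ g_4 = g_5
(Structurally, H here is isomorphic to Z_2 x Z_4.)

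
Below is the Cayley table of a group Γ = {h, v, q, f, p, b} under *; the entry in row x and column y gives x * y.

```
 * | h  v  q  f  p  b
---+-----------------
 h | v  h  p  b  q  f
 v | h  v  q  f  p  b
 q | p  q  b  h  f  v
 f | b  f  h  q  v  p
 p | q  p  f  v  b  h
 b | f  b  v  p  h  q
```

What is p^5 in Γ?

p^1 = p
p^2 = p * p = b
p^3 = b * p = h
p^4 = h * p = q
p^5 = q * p = f

f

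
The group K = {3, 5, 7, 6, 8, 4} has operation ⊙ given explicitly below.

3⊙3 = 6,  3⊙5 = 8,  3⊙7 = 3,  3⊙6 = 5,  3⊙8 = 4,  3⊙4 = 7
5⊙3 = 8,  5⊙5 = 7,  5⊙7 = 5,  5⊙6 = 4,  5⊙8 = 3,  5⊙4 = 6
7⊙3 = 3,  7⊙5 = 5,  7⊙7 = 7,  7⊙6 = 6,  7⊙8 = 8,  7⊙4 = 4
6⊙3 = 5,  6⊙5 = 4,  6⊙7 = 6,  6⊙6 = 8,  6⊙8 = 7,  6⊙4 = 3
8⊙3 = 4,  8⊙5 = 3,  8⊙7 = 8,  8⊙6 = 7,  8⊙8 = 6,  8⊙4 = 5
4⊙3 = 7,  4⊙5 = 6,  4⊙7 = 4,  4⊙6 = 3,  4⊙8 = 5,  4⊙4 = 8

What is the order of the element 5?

2

The identity element is 7 (its row matches the header).
5^1 = 5
5^2 = 5 ⊙ 5 = 7
The first power of 5 equal to the identity is 5^2, so ord(5) = 2.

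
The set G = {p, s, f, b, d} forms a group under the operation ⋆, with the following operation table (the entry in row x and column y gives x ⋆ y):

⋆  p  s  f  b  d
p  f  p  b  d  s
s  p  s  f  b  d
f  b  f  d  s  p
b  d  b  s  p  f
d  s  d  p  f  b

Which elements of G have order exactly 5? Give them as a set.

Identity is s. Compute the order of each non-identity element by repeated multiplication:
  p: p → f → b → d → s  (order 5)
  f: f → d → p → b → s  (order 5)
  b: b → p → d → f → s  (order 5)
  d: d → b → f → p → s  (order 5)
Elements of order 5: {b, d, f, p}.
(Structurally, G here is isomorphic to the cyclic group Z_5.)

{b, d, f, p}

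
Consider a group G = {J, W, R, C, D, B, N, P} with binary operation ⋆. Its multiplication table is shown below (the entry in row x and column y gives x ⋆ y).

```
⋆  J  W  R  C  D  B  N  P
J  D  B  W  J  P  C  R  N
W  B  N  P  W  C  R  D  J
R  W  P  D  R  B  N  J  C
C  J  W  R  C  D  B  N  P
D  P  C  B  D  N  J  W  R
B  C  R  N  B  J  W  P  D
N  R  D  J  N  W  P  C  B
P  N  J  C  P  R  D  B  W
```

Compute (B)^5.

B^1 = B
B^2 = B ⋆ B = W
B^3 = W ⋆ B = R
B^4 = R ⋆ B = N
B^5 = N ⋆ B = P
(Structurally, G here is isomorphic to the cyclic group Z_8.)

P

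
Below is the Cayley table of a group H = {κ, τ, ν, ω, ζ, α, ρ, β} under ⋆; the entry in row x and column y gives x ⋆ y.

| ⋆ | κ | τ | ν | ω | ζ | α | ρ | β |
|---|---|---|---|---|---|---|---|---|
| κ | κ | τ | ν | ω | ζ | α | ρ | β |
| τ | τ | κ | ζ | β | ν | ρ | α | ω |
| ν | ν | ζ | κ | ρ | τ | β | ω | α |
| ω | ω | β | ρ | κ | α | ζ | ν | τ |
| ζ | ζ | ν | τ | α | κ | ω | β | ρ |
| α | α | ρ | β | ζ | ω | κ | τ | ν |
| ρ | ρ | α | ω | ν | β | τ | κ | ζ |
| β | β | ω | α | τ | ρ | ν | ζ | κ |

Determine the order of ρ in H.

2

The identity element is κ (its row matches the header).
ρ^1 = ρ
ρ^2 = ρ ⋆ ρ = κ
The first power of ρ equal to the identity is ρ^2, so ord(ρ) = 2.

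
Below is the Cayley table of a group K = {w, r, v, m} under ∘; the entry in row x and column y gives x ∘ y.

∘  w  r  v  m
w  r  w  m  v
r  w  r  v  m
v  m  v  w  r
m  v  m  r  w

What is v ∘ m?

Read row v, column m: v ∘ m = r.
(Structurally, K here is isomorphic to the cyclic group Z_4.)

r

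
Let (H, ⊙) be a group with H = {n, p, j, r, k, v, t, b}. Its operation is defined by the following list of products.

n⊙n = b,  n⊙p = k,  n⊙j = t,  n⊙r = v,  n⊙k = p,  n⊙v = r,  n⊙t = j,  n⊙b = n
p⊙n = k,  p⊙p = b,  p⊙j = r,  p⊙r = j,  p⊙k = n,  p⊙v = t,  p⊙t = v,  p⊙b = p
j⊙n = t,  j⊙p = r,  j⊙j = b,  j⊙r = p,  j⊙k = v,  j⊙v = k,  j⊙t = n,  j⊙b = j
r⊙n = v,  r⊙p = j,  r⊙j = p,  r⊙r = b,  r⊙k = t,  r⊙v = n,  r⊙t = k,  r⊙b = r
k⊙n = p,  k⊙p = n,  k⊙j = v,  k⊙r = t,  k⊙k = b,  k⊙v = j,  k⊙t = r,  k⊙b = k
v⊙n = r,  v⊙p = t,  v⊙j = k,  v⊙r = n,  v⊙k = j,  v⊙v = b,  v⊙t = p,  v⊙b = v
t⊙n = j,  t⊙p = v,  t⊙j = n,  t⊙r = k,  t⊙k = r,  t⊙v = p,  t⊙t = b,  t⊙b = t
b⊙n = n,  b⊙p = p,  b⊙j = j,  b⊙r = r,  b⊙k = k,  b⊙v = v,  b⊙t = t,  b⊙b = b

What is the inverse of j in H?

First locate the identity: row b matches the header, so b is the identity.
Scan row j for b: j ⊙ j = b. Hence j^(-1) = j.

j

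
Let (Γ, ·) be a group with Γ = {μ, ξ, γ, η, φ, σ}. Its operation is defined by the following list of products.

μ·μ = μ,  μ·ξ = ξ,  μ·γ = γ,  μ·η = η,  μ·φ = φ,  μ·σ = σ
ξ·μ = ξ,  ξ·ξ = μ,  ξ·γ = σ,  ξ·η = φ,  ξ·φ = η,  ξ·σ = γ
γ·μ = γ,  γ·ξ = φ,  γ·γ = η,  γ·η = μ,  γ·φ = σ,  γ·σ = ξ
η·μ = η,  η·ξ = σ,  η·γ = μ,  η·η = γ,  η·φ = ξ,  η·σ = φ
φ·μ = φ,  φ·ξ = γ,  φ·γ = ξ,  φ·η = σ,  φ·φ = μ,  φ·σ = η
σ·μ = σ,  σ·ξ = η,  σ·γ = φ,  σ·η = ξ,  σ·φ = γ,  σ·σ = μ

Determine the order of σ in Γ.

2

The identity element is μ (its row matches the header).
σ^1 = σ
σ^2 = σ·σ = μ
The first power of σ equal to the identity is σ^2, so ord(σ) = 2.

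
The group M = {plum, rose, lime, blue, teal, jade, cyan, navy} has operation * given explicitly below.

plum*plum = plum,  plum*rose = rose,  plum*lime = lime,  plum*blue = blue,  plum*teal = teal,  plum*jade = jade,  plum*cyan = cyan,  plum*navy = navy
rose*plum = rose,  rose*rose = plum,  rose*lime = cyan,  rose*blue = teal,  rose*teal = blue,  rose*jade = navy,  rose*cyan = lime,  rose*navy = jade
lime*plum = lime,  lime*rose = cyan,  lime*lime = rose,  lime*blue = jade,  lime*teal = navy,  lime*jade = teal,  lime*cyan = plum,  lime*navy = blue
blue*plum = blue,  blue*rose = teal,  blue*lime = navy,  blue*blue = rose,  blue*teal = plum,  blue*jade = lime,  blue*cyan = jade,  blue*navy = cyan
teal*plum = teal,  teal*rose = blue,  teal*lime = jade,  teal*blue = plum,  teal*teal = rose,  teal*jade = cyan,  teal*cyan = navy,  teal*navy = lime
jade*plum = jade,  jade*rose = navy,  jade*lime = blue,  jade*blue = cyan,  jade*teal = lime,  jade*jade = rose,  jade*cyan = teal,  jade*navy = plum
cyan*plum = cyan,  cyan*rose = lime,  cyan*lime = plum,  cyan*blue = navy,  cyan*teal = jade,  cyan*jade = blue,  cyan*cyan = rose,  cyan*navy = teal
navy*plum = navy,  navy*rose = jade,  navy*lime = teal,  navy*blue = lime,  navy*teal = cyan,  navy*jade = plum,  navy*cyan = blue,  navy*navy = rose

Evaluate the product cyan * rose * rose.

cyan

cyan * rose = lime
lime * rose = cyan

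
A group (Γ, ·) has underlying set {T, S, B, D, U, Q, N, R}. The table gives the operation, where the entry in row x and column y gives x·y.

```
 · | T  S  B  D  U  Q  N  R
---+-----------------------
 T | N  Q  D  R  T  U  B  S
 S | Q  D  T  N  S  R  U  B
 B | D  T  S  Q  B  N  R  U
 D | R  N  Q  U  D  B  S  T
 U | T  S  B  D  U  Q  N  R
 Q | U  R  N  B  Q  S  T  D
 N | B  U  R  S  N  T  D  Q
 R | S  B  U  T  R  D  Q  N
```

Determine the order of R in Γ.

8

The identity element is U (its row matches the header).
R^1 = R
R^2 = R·R = N
R^3 = N·R = Q
R^4 = Q·R = D
R^5 = D·R = T
R^6 = T·R = S
R^7 = S·R = B
R^8 = B·R = U
The first power of R equal to the identity is R^8, so ord(R) = 8.
(Structurally, Γ here is isomorphic to the cyclic group Z_8.)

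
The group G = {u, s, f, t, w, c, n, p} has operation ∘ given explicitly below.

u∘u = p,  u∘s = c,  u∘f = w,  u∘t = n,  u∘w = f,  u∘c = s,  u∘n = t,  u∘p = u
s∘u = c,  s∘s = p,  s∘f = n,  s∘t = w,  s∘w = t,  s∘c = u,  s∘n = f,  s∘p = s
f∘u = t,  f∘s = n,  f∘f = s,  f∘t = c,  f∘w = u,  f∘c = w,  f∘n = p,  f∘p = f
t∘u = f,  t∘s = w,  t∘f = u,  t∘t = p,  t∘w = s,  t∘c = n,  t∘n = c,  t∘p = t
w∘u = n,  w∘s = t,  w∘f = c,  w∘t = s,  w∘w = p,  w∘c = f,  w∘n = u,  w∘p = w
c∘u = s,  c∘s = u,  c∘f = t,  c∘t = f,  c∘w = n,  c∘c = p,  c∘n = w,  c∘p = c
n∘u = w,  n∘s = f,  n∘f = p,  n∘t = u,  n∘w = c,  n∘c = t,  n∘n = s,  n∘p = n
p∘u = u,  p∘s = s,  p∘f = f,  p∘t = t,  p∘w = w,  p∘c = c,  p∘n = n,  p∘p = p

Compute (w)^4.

p

w^1 = w
w^2 = w ∘ w = p
w^3 = p ∘ w = w
w^4 = w ∘ w = p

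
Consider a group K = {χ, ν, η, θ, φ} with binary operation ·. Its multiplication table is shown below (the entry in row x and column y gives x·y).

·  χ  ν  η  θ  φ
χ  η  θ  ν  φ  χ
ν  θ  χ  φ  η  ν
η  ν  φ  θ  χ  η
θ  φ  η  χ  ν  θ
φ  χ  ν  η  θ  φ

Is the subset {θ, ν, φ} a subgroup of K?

No

θ·ν = η, which is not in {θ, ν, φ}.
The subset is not closed under ·, so it is not a subgroup.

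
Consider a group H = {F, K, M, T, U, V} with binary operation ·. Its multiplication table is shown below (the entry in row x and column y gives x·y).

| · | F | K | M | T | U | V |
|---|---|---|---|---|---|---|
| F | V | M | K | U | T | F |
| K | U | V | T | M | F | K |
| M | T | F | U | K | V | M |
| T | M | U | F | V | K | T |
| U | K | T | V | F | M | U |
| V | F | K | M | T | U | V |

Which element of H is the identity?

V

The identity e satisfies e·x = x for all x, so its row in the table reproduces the column headers.
Row V reads: F, K, M, T, U, V — exactly the header order. So V is the identity.
(Structurally, H here is isomorphic to the symmetric group S_3.)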